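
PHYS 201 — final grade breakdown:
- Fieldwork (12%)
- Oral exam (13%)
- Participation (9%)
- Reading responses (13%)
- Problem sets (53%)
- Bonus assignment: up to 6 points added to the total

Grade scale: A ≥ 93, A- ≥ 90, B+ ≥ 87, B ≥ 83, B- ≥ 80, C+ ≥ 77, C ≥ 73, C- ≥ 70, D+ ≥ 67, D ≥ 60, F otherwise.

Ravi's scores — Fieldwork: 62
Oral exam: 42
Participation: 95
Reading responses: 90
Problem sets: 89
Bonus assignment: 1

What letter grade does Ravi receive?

Weighted total:
  Fieldwork 62 × 0.12 = 7.44
  Oral exam 42 × 0.13 = 5.46
  Participation 95 × 0.09 = 8.55
  Reading responses 90 × 0.13 = 11.7
  Problem sets 89 × 0.53 = 47.17
Sum = 80.32
Bonus assignment: 80.32 + 1 = 81.32
81.32 is ≥ 80 and < 83 → B-

B-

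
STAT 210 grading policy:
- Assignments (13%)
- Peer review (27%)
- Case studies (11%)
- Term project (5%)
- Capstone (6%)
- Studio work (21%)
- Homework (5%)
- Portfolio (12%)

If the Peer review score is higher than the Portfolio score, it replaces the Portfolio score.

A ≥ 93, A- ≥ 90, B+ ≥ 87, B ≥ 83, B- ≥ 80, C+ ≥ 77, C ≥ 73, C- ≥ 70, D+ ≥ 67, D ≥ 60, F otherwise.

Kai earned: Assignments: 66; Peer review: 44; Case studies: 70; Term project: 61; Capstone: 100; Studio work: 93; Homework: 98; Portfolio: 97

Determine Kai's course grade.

Peer review (44) ≤ Portfolio (97), so Portfolio stays at 97.
Weighted total:
  Assignments 66 × 0.13 = 8.58
  Peer review 44 × 0.27 = 11.88
  Case studies 70 × 0.11 = 7.7
  Term project 61 × 0.05 = 3.05
  Capstone 100 × 0.06 = 6
  Studio work 93 × 0.21 = 19.53
  Homework 98 × 0.05 = 4.9
  Portfolio 97 × 0.12 = 11.64
Sum = 73.28
73.28 is ≥ 73 and < 77 → C

C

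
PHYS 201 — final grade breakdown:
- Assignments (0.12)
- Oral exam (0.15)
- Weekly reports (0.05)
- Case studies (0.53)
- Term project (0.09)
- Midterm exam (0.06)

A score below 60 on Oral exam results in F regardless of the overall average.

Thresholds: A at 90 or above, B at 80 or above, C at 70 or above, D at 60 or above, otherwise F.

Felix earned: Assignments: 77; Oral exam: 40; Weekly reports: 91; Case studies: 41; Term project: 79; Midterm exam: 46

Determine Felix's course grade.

Oral exam score 40 < 60: minimum not met.
Weighted total:
  Assignments 77 × 0.12 = 9.24
  Oral exam 40 × 0.15 = 6
  Weekly reports 91 × 0.05 = 4.55
  Case studies 41 × 0.53 = 21.73
  Term project 79 × 0.09 = 7.11
  Midterm exam 46 × 0.06 = 2.76
Sum = 51.39
Because the Oral exam minimum was not met, the result is F.

F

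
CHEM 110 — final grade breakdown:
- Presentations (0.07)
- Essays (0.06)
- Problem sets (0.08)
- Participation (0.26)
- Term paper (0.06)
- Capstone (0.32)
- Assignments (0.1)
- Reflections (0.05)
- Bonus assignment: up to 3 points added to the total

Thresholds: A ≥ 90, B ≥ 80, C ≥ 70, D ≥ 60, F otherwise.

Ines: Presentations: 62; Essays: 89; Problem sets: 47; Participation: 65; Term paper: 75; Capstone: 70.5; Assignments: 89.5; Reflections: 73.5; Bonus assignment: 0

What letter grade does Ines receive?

Weighted total:
  Presentations 62 × 0.07 = 4.34
  Essays 89 × 0.06 = 5.34
  Problem sets 47 × 0.08 = 3.76
  Participation 65 × 0.26 = 16.9
  Term paper 75 × 0.06 = 4.5
  Capstone 70.5 × 0.32 = 22.56
  Assignments 89.5 × 0.1 = 8.95
  Reflections 73.5 × 0.05 = 3.675
Sum = 70.025
Bonus assignment: 70.025 + 0 = 70.025
70.025 is ≥ 70 and < 80 → C

C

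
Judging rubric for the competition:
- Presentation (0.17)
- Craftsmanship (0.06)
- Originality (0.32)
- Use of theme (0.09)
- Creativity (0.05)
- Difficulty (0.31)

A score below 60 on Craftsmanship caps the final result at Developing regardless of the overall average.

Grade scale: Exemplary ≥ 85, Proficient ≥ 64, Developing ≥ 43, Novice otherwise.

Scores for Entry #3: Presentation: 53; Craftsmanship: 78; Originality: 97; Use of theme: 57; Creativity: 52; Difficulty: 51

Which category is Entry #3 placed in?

Proficient

Craftsmanship score 78 ≥ 60: minimum met.
Weighted total:
  Presentation 53 × 0.17 = 9.01
  Craftsmanship 78 × 0.06 = 4.68
  Originality 97 × 0.32 = 31.04
  Use of theme 57 × 0.09 = 5.13
  Creativity 52 × 0.05 = 2.6
  Difficulty 51 × 0.31 = 15.81
Sum = 68.27
68.27 is ≥ 64 and < 85 → Proficient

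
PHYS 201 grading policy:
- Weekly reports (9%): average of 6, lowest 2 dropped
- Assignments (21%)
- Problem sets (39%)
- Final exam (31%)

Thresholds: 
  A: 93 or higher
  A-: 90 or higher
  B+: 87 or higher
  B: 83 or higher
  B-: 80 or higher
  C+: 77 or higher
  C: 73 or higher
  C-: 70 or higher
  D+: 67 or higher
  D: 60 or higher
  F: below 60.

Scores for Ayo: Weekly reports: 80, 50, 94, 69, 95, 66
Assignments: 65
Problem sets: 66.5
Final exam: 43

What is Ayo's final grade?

D

Weekly reports: drop 50, 66 → average of remaining 4 = 338/4 = 84.5
Weighted total:
  Weekly reports 84.5 × 0.09 = 7.605
  Assignments 65 × 0.21 = 13.65
  Problem sets 66.5 × 0.39 = 25.935
  Final exam 43 × 0.31 = 13.33
Sum = 60.52
60.52 is ≥ 60 and < 67 → D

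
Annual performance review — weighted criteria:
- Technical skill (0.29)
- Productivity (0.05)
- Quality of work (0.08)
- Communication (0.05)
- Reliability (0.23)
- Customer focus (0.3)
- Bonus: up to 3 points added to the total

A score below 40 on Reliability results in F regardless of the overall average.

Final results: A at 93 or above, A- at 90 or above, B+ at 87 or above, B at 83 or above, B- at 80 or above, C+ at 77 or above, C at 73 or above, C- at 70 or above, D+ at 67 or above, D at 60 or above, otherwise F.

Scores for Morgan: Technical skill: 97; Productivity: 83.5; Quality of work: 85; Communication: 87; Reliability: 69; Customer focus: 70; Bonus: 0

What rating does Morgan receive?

B-

Reliability score 69 ≥ 40: minimum met.
Weighted total:
  Technical skill 97 × 0.29 = 28.13
  Productivity 83.5 × 0.05 = 4.175
  Quality of work 85 × 0.08 = 6.8
  Communication 87 × 0.05 = 4.35
  Reliability 69 × 0.23 = 15.87
  Customer focus 70 × 0.3 = 21
Sum = 80.325
Bonus: 80.325 + 0 = 80.325
80.325 is ≥ 80 and < 83 → B-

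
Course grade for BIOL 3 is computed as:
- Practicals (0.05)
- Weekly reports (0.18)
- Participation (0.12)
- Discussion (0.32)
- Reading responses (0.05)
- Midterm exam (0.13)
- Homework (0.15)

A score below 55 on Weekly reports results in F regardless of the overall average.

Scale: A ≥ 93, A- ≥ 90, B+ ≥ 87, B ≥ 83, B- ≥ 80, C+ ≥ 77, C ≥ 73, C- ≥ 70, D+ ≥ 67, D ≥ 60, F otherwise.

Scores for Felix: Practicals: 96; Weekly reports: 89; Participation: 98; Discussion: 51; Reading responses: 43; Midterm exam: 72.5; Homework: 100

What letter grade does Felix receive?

C

Weekly reports score 89 ≥ 55: minimum met.
Weighted total:
  Practicals 96 × 0.05 = 4.8
  Weekly reports 89 × 0.18 = 16.02
  Participation 98 × 0.12 = 11.76
  Discussion 51 × 0.32 = 16.32
  Reading responses 43 × 0.05 = 2.15
  Midterm exam 72.5 × 0.13 = 9.425
  Homework 100 × 0.15 = 15
Sum = 75.475
75.475 is ≥ 73 and < 77 → C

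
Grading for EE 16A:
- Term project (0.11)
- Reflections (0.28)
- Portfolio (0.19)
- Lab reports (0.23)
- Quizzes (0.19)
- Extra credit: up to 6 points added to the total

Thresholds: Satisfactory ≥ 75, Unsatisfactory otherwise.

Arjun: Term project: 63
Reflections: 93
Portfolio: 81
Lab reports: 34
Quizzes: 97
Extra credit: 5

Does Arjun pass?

Weighted total:
  Term project 63 × 0.11 = 6.93
  Reflections 93 × 0.28 = 26.04
  Portfolio 81 × 0.19 = 15.39
  Lab reports 34 × 0.23 = 7.82
  Quizzes 97 × 0.19 = 18.43
Sum = 74.61
Extra credit: 74.61 + 5 = 79.61
79.61 ≥ 75 → Satisfactory

Satisfactory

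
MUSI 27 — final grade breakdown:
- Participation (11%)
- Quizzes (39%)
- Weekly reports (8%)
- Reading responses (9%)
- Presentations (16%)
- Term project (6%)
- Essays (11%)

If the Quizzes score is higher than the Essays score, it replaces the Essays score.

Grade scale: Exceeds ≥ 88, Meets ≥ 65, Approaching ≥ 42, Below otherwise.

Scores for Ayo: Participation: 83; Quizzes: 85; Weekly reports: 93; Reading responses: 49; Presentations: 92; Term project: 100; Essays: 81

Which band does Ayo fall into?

Quizzes (85) > Essays (81), so Essays counts as 85.
Weighted total:
  Participation 83 × 0.11 = 9.13
  Quizzes 85 × 0.39 = 33.15
  Weekly reports 93 × 0.08 = 7.44
  Reading responses 49 × 0.09 = 4.41
  Presentations 92 × 0.16 = 14.72
  Term project 100 × 0.06 = 6
  Essays 85 × 0.11 = 9.35
Sum = 84.2
84.2 is ≥ 65 and < 88 → Meets

Meets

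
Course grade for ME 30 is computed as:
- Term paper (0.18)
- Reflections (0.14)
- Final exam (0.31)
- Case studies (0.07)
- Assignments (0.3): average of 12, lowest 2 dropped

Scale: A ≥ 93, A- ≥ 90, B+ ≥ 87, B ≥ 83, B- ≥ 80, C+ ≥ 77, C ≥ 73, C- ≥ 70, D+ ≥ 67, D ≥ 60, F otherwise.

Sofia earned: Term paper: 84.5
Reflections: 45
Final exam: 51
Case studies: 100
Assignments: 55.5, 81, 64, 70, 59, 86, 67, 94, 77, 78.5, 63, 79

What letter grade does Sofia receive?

Assignments: drop 55.5, 59 → average of remaining 10 = 759.5/10 = 75.95
Weighted total:
  Term paper 84.5 × 0.18 = 15.21
  Reflections 45 × 0.14 = 6.3
  Final exam 51 × 0.31 = 15.81
  Case studies 100 × 0.07 = 7
  Assignments 75.95 × 0.3 = 22.785
Sum = 67.105
67.105 is ≥ 67 and < 70 → D+

D+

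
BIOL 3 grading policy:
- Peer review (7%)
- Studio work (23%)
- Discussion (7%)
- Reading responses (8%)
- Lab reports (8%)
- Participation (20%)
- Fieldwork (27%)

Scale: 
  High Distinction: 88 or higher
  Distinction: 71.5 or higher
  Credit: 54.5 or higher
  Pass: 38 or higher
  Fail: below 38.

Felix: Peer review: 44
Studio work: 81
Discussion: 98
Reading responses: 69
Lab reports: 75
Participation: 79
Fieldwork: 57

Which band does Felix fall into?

Weighted total:
  Peer review 44 × 0.07 = 3.08
  Studio work 81 × 0.23 = 18.63
  Discussion 98 × 0.07 = 6.86
  Reading responses 69 × 0.08 = 5.52
  Lab reports 75 × 0.08 = 6
  Participation 79 × 0.2 = 15.8
  Fieldwork 57 × 0.27 = 15.39
Sum = 71.28
71.28 is ≥ 54.5 and < 71.5 → Credit

Credit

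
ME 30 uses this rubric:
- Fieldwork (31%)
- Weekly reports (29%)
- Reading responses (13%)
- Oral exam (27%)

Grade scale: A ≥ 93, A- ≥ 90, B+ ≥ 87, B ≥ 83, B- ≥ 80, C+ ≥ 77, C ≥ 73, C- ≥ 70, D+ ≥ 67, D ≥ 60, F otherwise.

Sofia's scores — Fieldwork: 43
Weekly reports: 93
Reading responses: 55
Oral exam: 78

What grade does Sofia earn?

Weighted total:
  Fieldwork 43 × 0.31 = 13.33
  Weekly reports 93 × 0.29 = 26.97
  Reading responses 55 × 0.13 = 7.15
  Oral exam 78 × 0.27 = 21.06
Sum = 68.51
68.51 is ≥ 67 and < 70 → D+

D+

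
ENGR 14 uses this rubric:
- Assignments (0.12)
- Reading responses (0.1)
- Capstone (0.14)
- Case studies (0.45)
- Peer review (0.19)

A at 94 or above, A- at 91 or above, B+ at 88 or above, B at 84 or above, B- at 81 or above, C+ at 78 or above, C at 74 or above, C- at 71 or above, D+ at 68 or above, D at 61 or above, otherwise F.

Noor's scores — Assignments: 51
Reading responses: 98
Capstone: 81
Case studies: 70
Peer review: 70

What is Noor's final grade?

Weighted total:
  Assignments 51 × 0.12 = 6.12
  Reading responses 98 × 0.1 = 9.8
  Capstone 81 × 0.14 = 11.34
  Case studies 70 × 0.45 = 31.5
  Peer review 70 × 0.19 = 13.3
Sum = 72.06
72.06 is ≥ 71 and < 74 → C-

C-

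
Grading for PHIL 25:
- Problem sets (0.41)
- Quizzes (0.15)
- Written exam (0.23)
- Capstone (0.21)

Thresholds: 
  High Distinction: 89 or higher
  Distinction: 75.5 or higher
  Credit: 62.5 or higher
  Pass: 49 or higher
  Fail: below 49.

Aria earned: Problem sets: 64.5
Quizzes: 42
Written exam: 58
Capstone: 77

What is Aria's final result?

Pass

Weighted total:
  Problem sets 64.5 × 0.41 = 26.445
  Quizzes 42 × 0.15 = 6.3
  Written exam 58 × 0.23 = 13.34
  Capstone 77 × 0.21 = 16.17
Sum = 62.255
62.255 is ≥ 49 and < 62.5 → Pass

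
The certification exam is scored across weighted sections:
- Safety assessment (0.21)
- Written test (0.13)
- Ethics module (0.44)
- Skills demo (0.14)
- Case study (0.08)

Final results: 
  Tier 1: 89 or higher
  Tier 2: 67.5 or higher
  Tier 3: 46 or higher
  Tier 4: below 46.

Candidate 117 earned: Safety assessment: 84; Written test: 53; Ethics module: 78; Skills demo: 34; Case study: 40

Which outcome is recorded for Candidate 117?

Weighted total:
  Safety assessment 84 × 0.21 = 17.64
  Written test 53 × 0.13 = 6.89
  Ethics module 78 × 0.44 = 34.32
  Skills demo 34 × 0.14 = 4.76
  Case study 40 × 0.08 = 3.2
Sum = 66.81
66.81 is ≥ 46 and < 67.5 → Tier 3

Tier 3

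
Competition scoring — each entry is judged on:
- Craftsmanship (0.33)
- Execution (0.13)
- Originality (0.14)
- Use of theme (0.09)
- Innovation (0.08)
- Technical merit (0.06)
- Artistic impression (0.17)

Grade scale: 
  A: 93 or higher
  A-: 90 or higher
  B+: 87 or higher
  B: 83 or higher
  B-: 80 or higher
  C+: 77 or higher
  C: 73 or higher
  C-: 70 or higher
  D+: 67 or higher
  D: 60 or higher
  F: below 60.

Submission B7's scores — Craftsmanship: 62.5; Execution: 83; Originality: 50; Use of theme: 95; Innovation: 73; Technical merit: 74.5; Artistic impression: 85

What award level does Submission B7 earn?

C-

Weighted total:
  Craftsmanship 62.5 × 0.33 = 20.625
  Execution 83 × 0.13 = 10.79
  Originality 50 × 0.14 = 7
  Use of theme 95 × 0.09 = 8.55
  Innovation 73 × 0.08 = 5.84
  Technical merit 74.5 × 0.06 = 4.47
  Artistic impression 85 × 0.17 = 14.45
Sum = 71.725
71.725 is ≥ 70 and < 73 → C-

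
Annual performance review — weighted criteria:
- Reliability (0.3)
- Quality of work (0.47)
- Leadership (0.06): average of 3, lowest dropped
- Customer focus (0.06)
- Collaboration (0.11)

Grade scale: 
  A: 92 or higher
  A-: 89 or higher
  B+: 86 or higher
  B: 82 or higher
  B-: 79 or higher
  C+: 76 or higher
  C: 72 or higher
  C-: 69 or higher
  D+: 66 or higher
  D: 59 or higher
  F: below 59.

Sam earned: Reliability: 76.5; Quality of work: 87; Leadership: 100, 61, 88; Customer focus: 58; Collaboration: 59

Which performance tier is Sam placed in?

Leadership: drop 61 → average of remaining 2 = 188/2 = 94
Weighted total:
  Reliability 76.5 × 0.3 = 22.95
  Quality of work 87 × 0.47 = 40.89
  Leadership 94 × 0.06 = 5.64
  Customer focus 58 × 0.06 = 3.48
  Collaboration 59 × 0.11 = 6.49
Sum = 79.45
79.45 is ≥ 79 and < 82 → B-

B-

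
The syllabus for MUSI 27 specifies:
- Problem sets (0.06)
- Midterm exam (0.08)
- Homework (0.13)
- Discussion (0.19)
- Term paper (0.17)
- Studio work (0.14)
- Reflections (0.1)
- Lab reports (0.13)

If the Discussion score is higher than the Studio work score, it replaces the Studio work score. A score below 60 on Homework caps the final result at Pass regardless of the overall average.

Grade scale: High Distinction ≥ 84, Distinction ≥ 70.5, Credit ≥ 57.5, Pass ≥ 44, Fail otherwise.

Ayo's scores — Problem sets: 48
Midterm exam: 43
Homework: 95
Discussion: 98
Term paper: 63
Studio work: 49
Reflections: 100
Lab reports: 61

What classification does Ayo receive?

Discussion (98) > Studio work (49), so Studio work counts as 98.
Homework score 95 ≥ 60: minimum met.
Weighted total:
  Problem sets 48 × 0.06 = 2.88
  Midterm exam 43 × 0.08 = 3.44
  Homework 95 × 0.13 = 12.35
  Discussion 98 × 0.19 = 18.62
  Term paper 63 × 0.17 = 10.71
  Studio work 98 × 0.14 = 13.72
  Reflections 100 × 0.1 = 10
  Lab reports 61 × 0.13 = 7.93
Sum = 79.65
79.65 is ≥ 70.5 and < 84 → Distinction

Distinction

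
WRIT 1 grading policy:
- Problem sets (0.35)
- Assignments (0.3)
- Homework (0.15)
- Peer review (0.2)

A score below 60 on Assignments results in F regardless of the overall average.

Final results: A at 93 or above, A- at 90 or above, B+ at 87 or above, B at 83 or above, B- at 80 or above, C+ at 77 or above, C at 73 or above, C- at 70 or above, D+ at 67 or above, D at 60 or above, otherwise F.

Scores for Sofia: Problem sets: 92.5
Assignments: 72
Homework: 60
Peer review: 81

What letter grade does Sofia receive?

C+

Assignments score 72 ≥ 60: minimum met.
Weighted total:
  Problem sets 92.5 × 0.35 = 32.375
  Assignments 72 × 0.3 = 21.6
  Homework 60 × 0.15 = 9
  Peer review 81 × 0.2 = 16.2
Sum = 79.175
79.175 is ≥ 77 and < 80 → C+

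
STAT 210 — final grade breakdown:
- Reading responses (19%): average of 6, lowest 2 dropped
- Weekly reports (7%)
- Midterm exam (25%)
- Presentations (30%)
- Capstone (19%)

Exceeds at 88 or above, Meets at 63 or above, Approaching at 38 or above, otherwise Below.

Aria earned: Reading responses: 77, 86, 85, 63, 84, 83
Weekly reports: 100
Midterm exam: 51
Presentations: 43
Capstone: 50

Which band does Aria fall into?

Approaching

Reading responses: drop 63, 77 → average of remaining 4 = 338/4 = 84.5
Weighted total:
  Reading responses 84.5 × 0.19 = 16.055
  Weekly reports 100 × 0.07 = 7
  Midterm exam 51 × 0.25 = 12.75
  Presentations 43 × 0.3 = 12.9
  Capstone 50 × 0.19 = 9.5
Sum = 58.205
58.205 is ≥ 38 and < 63 → Approaching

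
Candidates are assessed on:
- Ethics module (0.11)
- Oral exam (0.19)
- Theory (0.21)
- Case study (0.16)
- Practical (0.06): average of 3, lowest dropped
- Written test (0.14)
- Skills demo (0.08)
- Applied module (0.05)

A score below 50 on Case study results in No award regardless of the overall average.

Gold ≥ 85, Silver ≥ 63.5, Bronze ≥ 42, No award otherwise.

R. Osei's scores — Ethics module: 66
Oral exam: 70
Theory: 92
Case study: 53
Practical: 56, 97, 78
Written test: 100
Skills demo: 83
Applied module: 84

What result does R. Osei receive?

Practical: drop 56 → average of remaining 2 = 175/2 = 87.5
Case study score 53 ≥ 50: minimum met.
Weighted total:
  Ethics module 66 × 0.11 = 7.26
  Oral exam 70 × 0.19 = 13.3
  Theory 92 × 0.21 = 19.32
  Case study 53 × 0.16 = 8.48
  Practical 87.5 × 0.06 = 5.25
  Written test 100 × 0.14 = 14
  Skills demo 83 × 0.08 = 6.64
  Applied module 84 × 0.05 = 4.2
Sum = 78.45
78.45 is ≥ 63.5 and < 85 → Silver

Silver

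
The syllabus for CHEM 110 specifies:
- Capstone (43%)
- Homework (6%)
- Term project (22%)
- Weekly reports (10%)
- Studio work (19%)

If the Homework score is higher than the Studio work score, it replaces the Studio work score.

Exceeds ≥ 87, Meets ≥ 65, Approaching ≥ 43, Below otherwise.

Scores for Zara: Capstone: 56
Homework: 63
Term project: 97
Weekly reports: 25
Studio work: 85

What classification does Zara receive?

Homework (63) ≤ Studio work (85), so Studio work stays at 85.
Weighted total:
  Capstone 56 × 0.43 = 24.08
  Homework 63 × 0.06 = 3.78
  Term project 97 × 0.22 = 21.34
  Weekly reports 25 × 0.1 = 2.5
  Studio work 85 × 0.19 = 16.15
Sum = 67.85
67.85 is ≥ 65 and < 87 → Meets

Meets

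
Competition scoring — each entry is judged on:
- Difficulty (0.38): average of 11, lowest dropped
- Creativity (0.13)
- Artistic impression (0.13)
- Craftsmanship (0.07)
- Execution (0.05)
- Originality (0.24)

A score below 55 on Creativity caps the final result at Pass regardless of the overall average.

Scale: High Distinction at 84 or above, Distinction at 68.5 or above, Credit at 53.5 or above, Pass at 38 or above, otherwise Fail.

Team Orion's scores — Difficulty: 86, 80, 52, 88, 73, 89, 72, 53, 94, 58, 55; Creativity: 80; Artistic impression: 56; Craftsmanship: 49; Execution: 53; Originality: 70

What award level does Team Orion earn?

Difficulty: drop 52 → average of remaining 10 = 748/10 = 74.8
Creativity score 80 ≥ 55: minimum met.
Weighted total:
  Difficulty 74.8 × 0.38 = 28.424
  Creativity 80 × 0.13 = 10.4
  Artistic impression 56 × 0.13 = 7.28
  Craftsmanship 49 × 0.07 = 3.43
  Execution 53 × 0.05 = 2.65
  Originality 70 × 0.24 = 16.8
Sum = 68.984
68.984 is ≥ 68.5 and < 84 → Distinction

Distinction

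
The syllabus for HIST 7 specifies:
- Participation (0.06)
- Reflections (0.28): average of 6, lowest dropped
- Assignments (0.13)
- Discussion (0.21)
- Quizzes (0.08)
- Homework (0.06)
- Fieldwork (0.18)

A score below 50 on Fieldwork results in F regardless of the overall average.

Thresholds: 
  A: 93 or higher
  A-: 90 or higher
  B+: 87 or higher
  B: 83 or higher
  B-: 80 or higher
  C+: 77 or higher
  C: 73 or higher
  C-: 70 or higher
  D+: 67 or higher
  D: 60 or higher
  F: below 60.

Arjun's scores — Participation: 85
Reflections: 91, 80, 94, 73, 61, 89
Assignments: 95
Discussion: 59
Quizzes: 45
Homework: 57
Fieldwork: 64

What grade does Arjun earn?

C-

Reflections: drop 61 → average of remaining 5 = 427/5 = 85.4
Fieldwork score 64 ≥ 50: minimum met.
Weighted total:
  Participation 85 × 0.06 = 5.1
  Reflections 85.4 × 0.28 = 23.912
  Assignments 95 × 0.13 = 12.35
  Discussion 59 × 0.21 = 12.39
  Quizzes 45 × 0.08 = 3.6
  Homework 57 × 0.06 = 3.42
  Fieldwork 64 × 0.18 = 11.52
Sum = 72.292
72.292 is ≥ 70 and < 73 → C-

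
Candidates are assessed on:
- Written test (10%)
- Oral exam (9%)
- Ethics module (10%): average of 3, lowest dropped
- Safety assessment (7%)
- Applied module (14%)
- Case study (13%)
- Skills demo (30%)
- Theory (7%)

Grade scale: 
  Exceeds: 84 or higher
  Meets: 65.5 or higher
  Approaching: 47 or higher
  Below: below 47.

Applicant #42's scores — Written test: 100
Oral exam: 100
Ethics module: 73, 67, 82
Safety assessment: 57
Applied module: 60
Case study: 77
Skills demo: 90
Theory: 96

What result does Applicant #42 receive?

Ethics module: drop 67 → average of remaining 2 = 155/2 = 77.5
Weighted total:
  Written test 100 × 0.1 = 10
  Oral exam 100 × 0.09 = 9
  Ethics module 77.5 × 0.1 = 7.75
  Safety assessment 57 × 0.07 = 3.99
  Applied module 60 × 0.14 = 8.4
  Case study 77 × 0.13 = 10.01
  Skills demo 90 × 0.3 = 27
  Theory 96 × 0.07 = 6.72
Sum = 82.87
82.87 is ≥ 65.5 and < 84 → Meets

Meets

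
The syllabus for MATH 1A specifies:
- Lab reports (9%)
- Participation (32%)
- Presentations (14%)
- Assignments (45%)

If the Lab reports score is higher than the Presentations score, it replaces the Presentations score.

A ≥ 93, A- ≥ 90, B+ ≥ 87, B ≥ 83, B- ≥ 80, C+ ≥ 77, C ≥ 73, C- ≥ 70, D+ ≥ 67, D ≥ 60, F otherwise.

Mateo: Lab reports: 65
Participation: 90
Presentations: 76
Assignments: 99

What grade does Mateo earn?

Lab reports (65) ≤ Presentations (76), so Presentations stays at 76.
Weighted total:
  Lab reports 65 × 0.09 = 5.85
  Participation 90 × 0.32 = 28.8
  Presentations 76 × 0.14 = 10.64
  Assignments 99 × 0.45 = 44.55
Sum = 89.84
89.84 is ≥ 87 and < 90 → B+

B+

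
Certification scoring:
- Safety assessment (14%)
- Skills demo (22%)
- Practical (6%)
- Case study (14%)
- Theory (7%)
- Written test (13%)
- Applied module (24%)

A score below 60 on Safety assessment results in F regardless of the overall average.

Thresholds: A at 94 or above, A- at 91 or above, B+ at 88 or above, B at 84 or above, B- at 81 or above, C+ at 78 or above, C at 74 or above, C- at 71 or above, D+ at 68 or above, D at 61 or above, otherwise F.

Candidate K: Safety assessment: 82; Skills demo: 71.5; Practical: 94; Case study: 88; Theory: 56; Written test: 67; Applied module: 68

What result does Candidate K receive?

C

Safety assessment score 82 ≥ 60: minimum met.
Weighted total:
  Safety assessment 82 × 0.14 = 11.48
  Skills demo 71.5 × 0.22 = 15.73
  Practical 94 × 0.06 = 5.64
  Case study 88 × 0.14 = 12.32
  Theory 56 × 0.07 = 3.92
  Written test 67 × 0.13 = 8.71
  Applied module 68 × 0.24 = 16.32
Sum = 74.12
74.12 is ≥ 74 and < 78 → C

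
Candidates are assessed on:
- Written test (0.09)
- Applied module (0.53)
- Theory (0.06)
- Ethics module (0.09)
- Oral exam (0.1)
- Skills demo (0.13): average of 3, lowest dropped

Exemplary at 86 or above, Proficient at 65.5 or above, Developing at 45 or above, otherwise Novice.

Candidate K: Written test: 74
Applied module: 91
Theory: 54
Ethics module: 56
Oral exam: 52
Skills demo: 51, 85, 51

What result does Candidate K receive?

Skills demo: drop 51 → average of remaining 2 = 136/2 = 68
Weighted total:
  Written test 74 × 0.09 = 6.66
  Applied module 91 × 0.53 = 48.23
  Theory 54 × 0.06 = 3.24
  Ethics module 56 × 0.09 = 5.04
  Oral exam 52 × 0.1 = 5.2
  Skills demo 68 × 0.13 = 8.84
Sum = 77.21
77.21 is ≥ 65.5 and < 86 → Proficient

Proficient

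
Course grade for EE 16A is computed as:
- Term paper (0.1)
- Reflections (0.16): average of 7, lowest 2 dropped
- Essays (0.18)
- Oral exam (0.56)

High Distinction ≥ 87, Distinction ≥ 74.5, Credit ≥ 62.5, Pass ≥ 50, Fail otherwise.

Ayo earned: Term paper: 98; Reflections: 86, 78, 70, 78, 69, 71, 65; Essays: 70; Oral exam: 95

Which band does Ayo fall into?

Reflections: drop 65, 69 → average of remaining 5 = 383/5 = 76.6
Weighted total:
  Term paper 98 × 0.1 = 9.8
  Reflections 76.6 × 0.16 = 12.256
  Essays 70 × 0.18 = 12.6
  Oral exam 95 × 0.56 = 53.2
Sum = 87.856
87.856 ≥ 87 → High Distinction

High Distinction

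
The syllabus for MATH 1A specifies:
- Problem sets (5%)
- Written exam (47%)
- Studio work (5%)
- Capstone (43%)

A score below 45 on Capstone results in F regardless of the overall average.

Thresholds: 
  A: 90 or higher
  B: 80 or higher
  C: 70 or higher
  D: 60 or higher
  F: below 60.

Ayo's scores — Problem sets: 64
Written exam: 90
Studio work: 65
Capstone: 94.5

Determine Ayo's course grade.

Capstone score 94.5 ≥ 45: minimum met.
Weighted total:
  Problem sets 64 × 0.05 = 3.2
  Written exam 90 × 0.47 = 42.3
  Studio work 65 × 0.05 = 3.25
  Capstone 94.5 × 0.43 = 40.635
Sum = 89.385
89.385 is ≥ 80 and < 90 → B

B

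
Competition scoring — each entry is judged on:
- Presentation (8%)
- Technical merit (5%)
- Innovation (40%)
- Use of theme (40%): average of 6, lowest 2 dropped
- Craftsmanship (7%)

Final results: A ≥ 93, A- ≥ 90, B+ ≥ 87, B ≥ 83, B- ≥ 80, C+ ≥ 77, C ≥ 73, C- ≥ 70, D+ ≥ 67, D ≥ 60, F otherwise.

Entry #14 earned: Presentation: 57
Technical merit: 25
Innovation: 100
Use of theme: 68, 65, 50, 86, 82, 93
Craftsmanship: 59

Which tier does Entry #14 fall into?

Use of theme: drop 50, 65 → average of remaining 4 = 329/4 = 82.25
Weighted total:
  Presentation 57 × 0.08 = 4.56
  Technical merit 25 × 0.05 = 1.25
  Innovation 100 × 0.4 = 40
  Use of theme 82.25 × 0.4 = 32.9
  Craftsmanship 59 × 0.07 = 4.13
Sum = 82.84
82.84 is ≥ 80 and < 83 → B-

B-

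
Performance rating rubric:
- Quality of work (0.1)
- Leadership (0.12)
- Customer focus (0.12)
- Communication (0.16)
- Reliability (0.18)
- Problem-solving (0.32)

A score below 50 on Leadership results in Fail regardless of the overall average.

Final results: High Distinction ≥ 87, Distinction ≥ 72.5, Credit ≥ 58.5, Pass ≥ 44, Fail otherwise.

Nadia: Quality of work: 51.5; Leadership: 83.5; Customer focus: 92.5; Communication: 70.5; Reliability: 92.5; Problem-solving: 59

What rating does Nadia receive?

Distinction

Leadership score 83.5 ≥ 50: minimum met.
Weighted total:
  Quality of work 51.5 × 0.1 = 5.15
  Leadership 83.5 × 0.12 = 10.02
  Customer focus 92.5 × 0.12 = 11.1
  Communication 70.5 × 0.16 = 11.28
  Reliability 92.5 × 0.18 = 16.65
  Problem-solving 59 × 0.32 = 18.88
Sum = 73.08
73.08 is ≥ 72.5 and < 87 → Distinction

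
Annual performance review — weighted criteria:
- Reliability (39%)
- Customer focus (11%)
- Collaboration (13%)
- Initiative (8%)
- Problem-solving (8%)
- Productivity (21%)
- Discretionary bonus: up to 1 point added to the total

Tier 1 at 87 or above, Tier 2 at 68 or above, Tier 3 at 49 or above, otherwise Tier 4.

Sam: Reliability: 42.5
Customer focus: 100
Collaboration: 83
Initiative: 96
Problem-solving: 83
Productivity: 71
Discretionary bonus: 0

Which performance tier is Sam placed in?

Tier 3

Weighted total:
  Reliability 42.5 × 0.39 = 16.575
  Customer focus 100 × 0.11 = 11
  Collaboration 83 × 0.13 = 10.79
  Initiative 96 × 0.08 = 7.68
  Problem-solving 83 × 0.08 = 6.64
  Productivity 71 × 0.21 = 14.91
Sum = 67.595
Discretionary bonus: 67.595 + 0 = 67.595
67.595 is ≥ 49 and < 68 → Tier 3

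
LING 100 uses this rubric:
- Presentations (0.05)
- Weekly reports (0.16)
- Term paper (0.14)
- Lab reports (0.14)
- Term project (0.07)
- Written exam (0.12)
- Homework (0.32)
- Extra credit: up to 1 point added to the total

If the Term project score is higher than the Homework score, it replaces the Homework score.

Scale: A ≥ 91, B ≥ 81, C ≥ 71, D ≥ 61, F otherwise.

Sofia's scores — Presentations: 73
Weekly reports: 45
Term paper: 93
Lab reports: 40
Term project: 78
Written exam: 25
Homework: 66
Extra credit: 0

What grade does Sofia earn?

D

Term project (78) > Homework (66), so Homework counts as 78.
Weighted total:
  Presentations 73 × 0.05 = 3.65
  Weekly reports 45 × 0.16 = 7.2
  Term paper 93 × 0.14 = 13.02
  Lab reports 40 × 0.14 = 5.6
  Term project 78 × 0.07 = 5.46
  Written exam 25 × 0.12 = 3
  Homework 78 × 0.32 = 24.96
Sum = 62.89
Extra credit: 62.89 + 0 = 62.89
62.89 is ≥ 61 and < 71 → D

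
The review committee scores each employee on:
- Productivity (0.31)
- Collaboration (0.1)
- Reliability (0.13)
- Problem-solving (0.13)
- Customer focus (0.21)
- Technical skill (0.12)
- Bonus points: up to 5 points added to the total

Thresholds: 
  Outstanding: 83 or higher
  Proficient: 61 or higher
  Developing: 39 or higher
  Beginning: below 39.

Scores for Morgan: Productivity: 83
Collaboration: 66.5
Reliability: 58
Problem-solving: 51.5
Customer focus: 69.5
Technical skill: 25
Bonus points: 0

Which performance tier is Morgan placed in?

Proficient

Weighted total:
  Productivity 83 × 0.31 = 25.73
  Collaboration 66.5 × 0.1 = 6.65
  Reliability 58 × 0.13 = 7.54
  Problem-solving 51.5 × 0.13 = 6.695
  Customer focus 69.5 × 0.21 = 14.595
  Technical skill 25 × 0.12 = 3
Sum = 64.21
Bonus points: 64.21 + 0 = 64.21
64.21 is ≥ 61 and < 83 → Proficient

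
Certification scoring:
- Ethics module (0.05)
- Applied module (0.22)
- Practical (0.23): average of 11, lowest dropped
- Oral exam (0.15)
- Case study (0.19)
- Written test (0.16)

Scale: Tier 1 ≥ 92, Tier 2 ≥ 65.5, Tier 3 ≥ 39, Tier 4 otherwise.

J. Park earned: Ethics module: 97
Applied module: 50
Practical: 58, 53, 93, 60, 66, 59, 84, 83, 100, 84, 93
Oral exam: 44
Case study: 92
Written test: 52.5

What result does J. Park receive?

Practical: drop 53 → average of remaining 10 = 780/10 = 78
Weighted total:
  Ethics module 97 × 0.05 = 4.85
  Applied module 50 × 0.22 = 11
  Practical 78 × 0.23 = 17.94
  Oral exam 44 × 0.15 = 6.6
  Case study 92 × 0.19 = 17.48
  Written test 52.5 × 0.16 = 8.4
Sum = 66.27
66.27 is ≥ 65.5 and < 92 → Tier 2

Tier 2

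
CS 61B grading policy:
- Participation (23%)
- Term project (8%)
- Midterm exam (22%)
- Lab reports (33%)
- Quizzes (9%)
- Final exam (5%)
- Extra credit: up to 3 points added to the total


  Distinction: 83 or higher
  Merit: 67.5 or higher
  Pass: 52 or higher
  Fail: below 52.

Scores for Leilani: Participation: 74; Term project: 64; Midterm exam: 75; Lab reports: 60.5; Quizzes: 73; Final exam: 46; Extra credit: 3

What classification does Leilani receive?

Weighted total:
  Participation 74 × 0.23 = 17.02
  Term project 64 × 0.08 = 5.12
  Midterm exam 75 × 0.22 = 16.5
  Lab reports 60.5 × 0.33 = 19.965
  Quizzes 73 × 0.09 = 6.57
  Final exam 46 × 0.05 = 2.3
Sum = 67.475
Extra credit: 67.475 + 3 = 70.475
70.475 is ≥ 67.5 and < 83 → Merit

Merit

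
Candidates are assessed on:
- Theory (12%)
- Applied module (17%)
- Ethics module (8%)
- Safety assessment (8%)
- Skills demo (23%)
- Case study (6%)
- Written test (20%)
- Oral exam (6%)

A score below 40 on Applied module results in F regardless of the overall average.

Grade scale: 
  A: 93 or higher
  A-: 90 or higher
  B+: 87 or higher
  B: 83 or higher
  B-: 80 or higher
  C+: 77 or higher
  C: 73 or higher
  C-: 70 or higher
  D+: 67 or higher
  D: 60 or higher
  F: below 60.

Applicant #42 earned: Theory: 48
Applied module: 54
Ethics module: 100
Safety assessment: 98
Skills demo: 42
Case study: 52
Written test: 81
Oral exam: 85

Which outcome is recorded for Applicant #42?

Applied module score 54 ≥ 40: minimum met.
Weighted total:
  Theory 48 × 0.12 = 5.76
  Applied module 54 × 0.17 = 9.18
  Ethics module 100 × 0.08 = 8
  Safety assessment 98 × 0.08 = 7.84
  Skills demo 42 × 0.23 = 9.66
  Case study 52 × 0.06 = 3.12
  Written test 81 × 0.2 = 16.2
  Oral exam 85 × 0.06 = 5.1
Sum = 64.86
64.86 is ≥ 60 and < 67 → D

D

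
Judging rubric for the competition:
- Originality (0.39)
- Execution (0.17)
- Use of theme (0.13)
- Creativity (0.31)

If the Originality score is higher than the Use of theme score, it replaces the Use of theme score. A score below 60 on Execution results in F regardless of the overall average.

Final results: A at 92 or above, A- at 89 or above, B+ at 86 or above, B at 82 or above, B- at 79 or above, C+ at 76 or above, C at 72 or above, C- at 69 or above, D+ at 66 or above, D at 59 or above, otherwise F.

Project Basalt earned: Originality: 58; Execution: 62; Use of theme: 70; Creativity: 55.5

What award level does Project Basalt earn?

Originality (58) ≤ Use of theme (70), so Use of theme stays at 70.
Execution score 62 ≥ 60: minimum met.
Weighted total:
  Originality 58 × 0.39 = 22.62
  Execution 62 × 0.17 = 10.54
  Use of theme 70 × 0.13 = 9.1
  Creativity 55.5 × 0.31 = 17.205
Sum = 59.465
59.465 is ≥ 59 and < 66 → D

D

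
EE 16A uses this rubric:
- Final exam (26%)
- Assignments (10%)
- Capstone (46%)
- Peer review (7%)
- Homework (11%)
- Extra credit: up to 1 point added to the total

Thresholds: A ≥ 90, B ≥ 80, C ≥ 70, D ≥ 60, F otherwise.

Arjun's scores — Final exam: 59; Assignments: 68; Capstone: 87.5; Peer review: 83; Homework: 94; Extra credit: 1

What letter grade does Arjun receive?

C

Weighted total:
  Final exam 59 × 0.26 = 15.34
  Assignments 68 × 0.1 = 6.8
  Capstone 87.5 × 0.46 = 40.25
  Peer review 83 × 0.07 = 5.81
  Homework 94 × 0.11 = 10.34
Sum = 78.54
Extra credit: 78.54 + 1 = 79.54
79.54 is ≥ 70 and < 80 → C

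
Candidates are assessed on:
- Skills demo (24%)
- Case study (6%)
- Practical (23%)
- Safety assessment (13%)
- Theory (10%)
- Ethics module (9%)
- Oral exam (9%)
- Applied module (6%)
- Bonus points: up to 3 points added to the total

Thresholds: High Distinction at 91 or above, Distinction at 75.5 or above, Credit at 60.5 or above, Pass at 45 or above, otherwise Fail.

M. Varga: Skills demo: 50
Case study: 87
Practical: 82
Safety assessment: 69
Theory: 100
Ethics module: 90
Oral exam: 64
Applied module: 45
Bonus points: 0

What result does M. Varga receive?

Weighted total:
  Skills demo 50 × 0.24 = 12
  Case study 87 × 0.06 = 5.22
  Practical 82 × 0.23 = 18.86
  Safety assessment 69 × 0.13 = 8.97
  Theory 100 × 0.1 = 10
  Ethics module 90 × 0.09 = 8.1
  Oral exam 64 × 0.09 = 5.76
  Applied module 45 × 0.06 = 2.7
Sum = 71.61
Bonus points: 71.61 + 0 = 71.61
71.61 is ≥ 60.5 and < 75.5 → Credit

Credit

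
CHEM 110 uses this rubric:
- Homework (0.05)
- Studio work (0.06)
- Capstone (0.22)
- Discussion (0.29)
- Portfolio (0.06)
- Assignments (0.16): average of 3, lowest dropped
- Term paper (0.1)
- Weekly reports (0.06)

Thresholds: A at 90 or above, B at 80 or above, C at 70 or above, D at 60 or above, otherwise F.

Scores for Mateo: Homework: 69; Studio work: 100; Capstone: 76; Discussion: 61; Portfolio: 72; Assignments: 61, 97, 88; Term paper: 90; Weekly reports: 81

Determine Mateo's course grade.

C

Assignments: drop 61 → average of remaining 2 = 185/2 = 92.5
Weighted total:
  Homework 69 × 0.05 = 3.45
  Studio work 100 × 0.06 = 6
  Capstone 76 × 0.22 = 16.72
  Discussion 61 × 0.29 = 17.69
  Portfolio 72 × 0.06 = 4.32
  Assignments 92.5 × 0.16 = 14.8
  Term paper 90 × 0.1 = 9
  Weekly reports 81 × 0.06 = 4.86
Sum = 76.84
76.84 is ≥ 70 and < 80 → C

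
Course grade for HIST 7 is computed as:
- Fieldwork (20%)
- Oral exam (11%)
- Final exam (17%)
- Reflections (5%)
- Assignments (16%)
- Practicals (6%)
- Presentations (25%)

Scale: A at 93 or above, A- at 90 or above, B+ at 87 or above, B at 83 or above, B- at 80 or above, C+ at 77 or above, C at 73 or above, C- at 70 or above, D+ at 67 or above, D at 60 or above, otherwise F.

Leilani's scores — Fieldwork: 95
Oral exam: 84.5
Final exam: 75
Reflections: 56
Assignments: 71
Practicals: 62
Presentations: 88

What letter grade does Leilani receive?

Weighted total:
  Fieldwork 95 × 0.2 = 19
  Oral exam 84.5 × 0.11 = 9.295
  Final exam 75 × 0.17 = 12.75
  Reflections 56 × 0.05 = 2.8
  Assignments 71 × 0.16 = 11.36
  Practicals 62 × 0.06 = 3.72
  Presentations 88 × 0.25 = 22
Sum = 80.925
80.925 is ≥ 80 and < 83 → B-

B-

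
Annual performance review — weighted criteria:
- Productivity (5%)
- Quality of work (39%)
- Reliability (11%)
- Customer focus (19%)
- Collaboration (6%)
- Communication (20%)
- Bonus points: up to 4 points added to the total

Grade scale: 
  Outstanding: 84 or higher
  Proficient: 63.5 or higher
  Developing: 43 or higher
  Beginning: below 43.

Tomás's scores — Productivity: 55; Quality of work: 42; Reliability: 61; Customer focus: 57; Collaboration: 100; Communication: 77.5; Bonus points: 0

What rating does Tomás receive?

Weighted total:
  Productivity 55 × 0.05 = 2.75
  Quality of work 42 × 0.39 = 16.38
  Reliability 61 × 0.11 = 6.71
  Customer focus 57 × 0.19 = 10.83
  Collaboration 100 × 0.06 = 6
  Communication 77.5 × 0.2 = 15.5
Sum = 58.17
Bonus points: 58.17 + 0 = 58.17
58.17 is ≥ 43 and < 63.5 → Developing

Developing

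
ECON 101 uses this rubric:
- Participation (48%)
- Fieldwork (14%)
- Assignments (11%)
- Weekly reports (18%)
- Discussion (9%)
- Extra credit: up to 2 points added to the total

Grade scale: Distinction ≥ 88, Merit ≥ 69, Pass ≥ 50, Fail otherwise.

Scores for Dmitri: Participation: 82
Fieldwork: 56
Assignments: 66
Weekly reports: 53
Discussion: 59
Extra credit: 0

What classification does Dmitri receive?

Merit

Weighted total:
  Participation 82 × 0.48 = 39.36
  Fieldwork 56 × 0.14 = 7.84
  Assignments 66 × 0.11 = 7.26
  Weekly reports 53 × 0.18 = 9.54
  Discussion 59 × 0.09 = 5.31
Sum = 69.31
Extra credit: 69.31 + 0 = 69.31
69.31 is ≥ 69 and < 88 → Merit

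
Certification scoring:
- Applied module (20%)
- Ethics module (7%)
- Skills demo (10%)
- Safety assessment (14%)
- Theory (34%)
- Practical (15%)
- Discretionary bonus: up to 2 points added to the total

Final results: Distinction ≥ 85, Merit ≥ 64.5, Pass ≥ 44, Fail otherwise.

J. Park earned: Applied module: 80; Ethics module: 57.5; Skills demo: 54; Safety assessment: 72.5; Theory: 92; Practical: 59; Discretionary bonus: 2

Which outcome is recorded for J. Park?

Weighted total:
  Applied module 80 × 0.2 = 16
  Ethics module 57.5 × 0.07 = 4.025
  Skills demo 54 × 0.1 = 5.4
  Safety assessment 72.5 × 0.14 = 10.15
  Theory 92 × 0.34 = 31.28
  Practical 59 × 0.15 = 8.85
Sum = 75.705
Discretionary bonus: 75.705 + 2 = 77.705
77.705 is ≥ 64.5 and < 85 → Merit

Merit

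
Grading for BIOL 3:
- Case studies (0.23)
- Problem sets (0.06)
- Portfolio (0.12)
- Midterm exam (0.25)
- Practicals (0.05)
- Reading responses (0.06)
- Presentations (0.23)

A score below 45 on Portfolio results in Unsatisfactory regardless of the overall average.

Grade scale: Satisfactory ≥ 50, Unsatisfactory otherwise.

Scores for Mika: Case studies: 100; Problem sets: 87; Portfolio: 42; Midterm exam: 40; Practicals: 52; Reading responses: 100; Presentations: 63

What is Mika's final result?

Unsatisfactory

Portfolio score 42 < 45: minimum not met.
Weighted total:
  Case studies 100 × 0.23 = 23
  Problem sets 87 × 0.06 = 5.22
  Portfolio 42 × 0.12 = 5.04
  Midterm exam 40 × 0.25 = 10
  Practicals 52 × 0.05 = 2.6
  Reading responses 100 × 0.06 = 6
  Presentations 63 × 0.23 = 14.49
Sum = 66.35
Because the Portfolio minimum was not met, the result is Unsatisfactory.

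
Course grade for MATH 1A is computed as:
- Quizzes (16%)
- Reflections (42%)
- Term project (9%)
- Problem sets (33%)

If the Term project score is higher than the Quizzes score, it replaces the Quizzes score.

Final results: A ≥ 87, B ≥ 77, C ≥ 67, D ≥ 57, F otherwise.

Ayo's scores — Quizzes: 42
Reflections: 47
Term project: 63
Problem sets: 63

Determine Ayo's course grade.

Term project (63) > Quizzes (42), so Quizzes counts as 63.
Weighted total:
  Quizzes 63 × 0.16 = 10.08
  Reflections 47 × 0.42 = 19.74
  Term project 63 × 0.09 = 5.67
  Problem sets 63 × 0.33 = 20.79
Sum = 56.28
56.28 < 57 → F

F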